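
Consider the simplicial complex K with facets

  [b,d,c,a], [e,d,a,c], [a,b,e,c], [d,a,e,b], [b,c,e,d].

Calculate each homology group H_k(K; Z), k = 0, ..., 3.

H_0 = Z,  H_1 = 0,  H_2 = 0,  H_3 = Z.

Take the total order a < b < c < d < e on the vertex set. Then K (dimension 3) consists of the simplices:

  0-simplices (5): a, b, c, d, e
  1-simplices (10): ab, ac, ad, ae, bc, bd, be, cd, ce, de
  2-simplices (10): abc, abd, abe, acd, ace, ade, bcd, bce, bde, cde
  3-simplices (5): abcd, abce, abde, acde, bcde

Hence C_0 ≅ Z^5, C_1 ≅ Z^10, C_2 ≅ Z^10, C_3 ≅ Z^5.

∂_1: C_1 → C_0 maps an edge to its endpoints' difference, ∂[p,q] = q − p. For instance
  ∂ad = d − a.
This gives a 5×10 integer matrix of rank 4; reducing to Smith normal form yields diagonal entries (1,1,1,1).

Boundary ∂_2: C_2 → C_1 maps a triangle to the signed sum of its edges. For instance
  ∂acd = cd − ad + ac,
  ∂abd = bd − ad + ab.
As a 10×10 matrix over Z this has rank 6, with invariant factors (1,1,1,1,1,1).

∂_3: C_3 → C_2 sends each 3-simplex σ to the alternating sum Σ_i (−1)^i (σ with its i-th vertex removed). For instance
  ∂abcd = bcd − acd + abd − abc,
  ∂abce = bce − ace + abe − abc.
This gives a 10×5 integer matrix of rank 4; reducing to Smith normal form yields diagonal entries (1,1,1,1).

Computing H_k = (kernel of ∂_k) / (image of ∂_{k+1}):

  H_0: rank C_0 − rank ∂_1 = 5 − 4 = 1, and the invariant factors of ∂_1 are all 1, so H_0 = Z.
  H_1: rank ker ∂_1 − rank ∂_2 = (10 − 4) − 6 = 0, and the invariant factors of ∂_2 are all 1, so H_1 = 0.
  H_2: rank ker ∂_2 − rank ∂_3 = (10 − 6) − 4 = 0, and the invariant factors of ∂_3 are all 1, so H_2 = 0.
  H_3: rank ker ∂_3 − rank ∂_4 = (5 − 4) − 0 = 1, and there is no ∂_4, so H_3 = Z.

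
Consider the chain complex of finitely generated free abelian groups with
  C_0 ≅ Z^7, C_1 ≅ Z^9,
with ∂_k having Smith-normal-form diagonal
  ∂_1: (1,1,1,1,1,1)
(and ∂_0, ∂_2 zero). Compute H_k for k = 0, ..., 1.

H_0: b_0 = 7 − 0 − 6 = 1; torsion from ∂_1 factors > 1: none. So H_0 = Z.
H_1: b_1 = 9 − 6 − 0 = 3; torsion from ∂_2 factors > 1: none. So H_1 = Z^3.

H_0 = Z,  H_1 = Z^3.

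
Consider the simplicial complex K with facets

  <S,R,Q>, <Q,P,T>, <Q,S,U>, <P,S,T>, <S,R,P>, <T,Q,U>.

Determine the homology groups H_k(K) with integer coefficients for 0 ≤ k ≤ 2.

Fix the vertex order P < Q < R < S < T < U and write every simplex with vertices in increasing order. Then dim K = 2 and the simplices of K are:

  0-simplices (6): P, Q, R, S, T, U
  1-simplices (12): PQ, PR, PS, PT, QR, QS, QT, QU, RS, ST, SU, TU
  2-simplices (6): PQT, PRS, PST, QRS, QSU, QTU

giving chain groups C_0 ≅ Z^6, C_1 ≅ Z^12, C_2 ≅ Z^6.

Boundary ∂_1: C_1 → C_0 sends each edge [p,q] (with p < q) to q − p. For instance
  ∂QU = U − Q.
This gives a 6×12 integer matrix of rank 5; reducing to Smith normal form yields diagonal entries (1,1,1,1,1).

The boundary map ∂_2: C_2 → C_1 maps a triangle to the signed sum of its edges. For instance
  ∂PRS = RS − PS + PR,
  ∂QSU = SU − QU + QS.
As a 12×6 matrix over Z this has rank 6, with invariant factors (1,1,1,1,1,1).

From H_k ≅ ker(∂_k) / im(∂_{k+1}) we obtain:

  H_0: rank C_0 − rank ∂_1 = 6 − 5 = 1, and the invariant factors of ∂_1 are all 1, so H_0 ≅ Z.
  H_1: rank ker ∂_1 − rank ∂_2 = (12 − 5) − 6 = 1, and the invariant factors of ∂_2 are all 1, so H_1 ≅ Z.
  H_2: rank ker ∂_2 − rank ∂_3 = (6 − 6) − 0 = 0, and there is no ∂_3, so H_2 ≅ 0.

As a check, the Euler characteristic is 6 − 12 + 6 = 0, which agrees with 1 − 1 + 0 = 0.

H_0 ≅ Z,  H_1 ≅ Z,  H_2 = 0.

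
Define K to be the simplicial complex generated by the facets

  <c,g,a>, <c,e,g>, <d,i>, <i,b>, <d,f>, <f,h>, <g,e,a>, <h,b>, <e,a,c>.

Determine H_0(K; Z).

Take the total order a < b < c < d < e < f < g < h < i on the vertex set. Then K (dimension 2) consists of the simplices:

  0-simplices (9): a, b, c, d, e, f, g, h, i
  1-simplices (11): ac, ae, ag, bh, bi, ce, cg, df, di, eg, fh
  2-simplices (4): ace, acg, aeg, ceg

giving chain groups C_0 ≅ Z^9, C_1 ≅ Z^11, C_2 ≅ Z^4.

The boundary map ∂_1: C_1 → C_0 is given by ∂[p,q] = [q] − [p].
The resulting 9×11 matrix has rank 7, and its Smith normal form has invariant factors (1,1,1,1,1,1,1).

∂_2: C_2 → C_1 sends each 2-simplex [p,q,r] to [q,r] − [p,r] + [p,q]. For instance
  ∂acg = cg − ag + ac,
  ∂ceg = eg − cg + ce.
As a 11×4 matrix over Z this has rank 3, with invariant factors (1,1,1).

Computing H_k = (kernel of ∂_k) / (image of ∂_{k+1}):

  H_0: rank C_0 − rank ∂_1 = 9 − 7 = 2, and the invariant factors of ∂_1 are all 1, so H_0 = Z^2.

(K is a triangulation of the disjoint union of the circle S^1 and the 2-sphere S^2.)

H_0 ≅ Z^2.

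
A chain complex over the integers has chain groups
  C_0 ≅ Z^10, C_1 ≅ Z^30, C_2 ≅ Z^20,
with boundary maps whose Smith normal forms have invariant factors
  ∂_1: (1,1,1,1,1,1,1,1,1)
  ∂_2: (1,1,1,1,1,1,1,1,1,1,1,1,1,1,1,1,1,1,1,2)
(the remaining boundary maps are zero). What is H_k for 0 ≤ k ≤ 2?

H_0: b_0 = 10 − 0 − 9 = 1; torsion from ∂_1 factors > 1: none. So H_0 ≅ Z.
H_1: b_1 = 30 − 9 − 20 = 1; torsion from ∂_2 factors > 1: [2]. So H_1 ≅ Z ⊕ Z/2.
H_2: b_2 = 20 − 20 − 0 = 0; torsion from ∂_3 factors > 1: none. So H_2 ≅ 0.

H_0 ≅ Z,  H_1 ≅ Z ⊕ Z/2,  H_2 = 0.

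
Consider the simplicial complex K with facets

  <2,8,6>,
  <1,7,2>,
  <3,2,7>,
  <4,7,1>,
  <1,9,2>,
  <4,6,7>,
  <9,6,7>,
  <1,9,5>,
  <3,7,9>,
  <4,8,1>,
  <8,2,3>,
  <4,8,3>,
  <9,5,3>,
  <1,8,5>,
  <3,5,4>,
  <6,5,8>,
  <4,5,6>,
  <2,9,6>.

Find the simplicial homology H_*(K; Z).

K has 9 vertices, 27 edges, 18 triangles.
rank ∂_0 = 0, rank ∂_1 = 8 ⇒ b_0 = 9 − 0 − 8 = 1; all invariant factors of ∂_1 are 1 so no torsion. So H_0 ≅ Z.
rank ∂_1 = 8, rank ∂_2 = 18 ⇒ b_1 = 27 − 8 − 18 = 1; ∂_2 has invariant factor(s) [2] giving torsion. So H_1 ≅ Z × Z/2.
rank ∂_2 = 18, rank ∂_3 = 0 ⇒ b_2 = 18 − 18 − 0 = 0. So H_2 ≅ 0.

H_0 = Z,  H_1 = Z × Z/2,  H_2 = 0.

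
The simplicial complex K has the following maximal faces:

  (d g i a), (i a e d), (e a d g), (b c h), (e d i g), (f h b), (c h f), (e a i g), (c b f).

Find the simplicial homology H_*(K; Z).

K has 9 vertices, 16 edges, 14 triangles, 5 3-simplices.
rank ∂_0 = 0, rank ∂_1 = 7 ⇒ b_0 = 9 − 0 − 7 = 2; all invariant factors of ∂_1 are 1 so no torsion. So H_0 ≅ Z^2.
rank ∂_1 = 7, rank ∂_2 = 9 ⇒ b_1 = 16 − 7 − 9 = 0; all invariant factors of ∂_2 are 1 so no torsion. So H_1 ≅ 0.
rank ∂_2 = 9, rank ∂_3 = 4 ⇒ b_2 = 14 − 9 − 4 = 1; all invariant factors of ∂_3 are 1 so no torsion. So H_2 ≅ Z.
rank ∂_3 = 4, rank ∂_4 = 0 ⇒ b_3 = 5 − 4 − 0 = 1. So H_3 ≅ Z.

H_0 ≅ Z^2,  H_1 = 0,  H_2 ≅ Z,  H_3 ≅ Z.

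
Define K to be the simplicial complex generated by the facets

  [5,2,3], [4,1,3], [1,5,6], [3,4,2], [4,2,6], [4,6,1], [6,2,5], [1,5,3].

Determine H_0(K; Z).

We work with the vertex ordering 1 < 2 < 3 < 4 < 5 < 6. The simplices of K, each written with vertices in increasing order, are:

  0-simplices (6): [1], [2], [3], [4], [5], [6]
  1-simplices (12): [1,3], [1,4], [1,5], [1,6], [2,3], [2,4], [2,5], [2,6], [3,4], [3,5], [4,6], [5,6]
  2-simplices (8): [1,3,4], [1,3,5], [1,4,6], [1,5,6], [2,3,4], [2,3,5], [2,4,6], [2,5,6]

giving chain groups C_0 ≅ Z^6, C_1 ≅ Z^12, C_2 ≅ Z^8.

∂_1: C_1 → C_0 is given by ∂[p,q] = [q] − [p]. For instance
  ∂[2,6] = [6] − [2].
This gives a 6×12 integer matrix of rank 5; reducing to Smith normal form yields diagonal entries (1,1,1,1,1).

∂_2: C_2 → C_1 sends each 2-simplex [p,q,r] to [q,r] − [p,r] + [p,q]. For instance
  ∂[1,3,4] = [3,4] − [1,4] + [1,3],
  ∂[1,5,6] = [5,6] − [1,6] + [1,5].
The resulting 12×8 matrix has rank 7, and its Smith normal form has invariant factors (1,1,1,1,1,1,1).

From H_k ≅ ker(∂_k) / im(∂_{k+1}) we obtain:

  H_0: rank C_0 − rank ∂_1 = 6 − 5 = 1, and the invariant factors of ∂_1 are all 1, so H_0 ≅ Z.

H_0 ≅ Z.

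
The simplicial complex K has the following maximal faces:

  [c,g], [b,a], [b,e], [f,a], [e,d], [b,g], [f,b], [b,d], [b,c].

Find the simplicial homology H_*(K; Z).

H_0 ≅ Z,  H_1 ≅ Z^3.

Take the total order a < b < c < d < e < f < g on the vertex set. Then K (dimension 1) consists of the simplices:

  0-simplices (7): a, b, c, d, e, f, g
  1-simplices (9): ab, af, bc, bd, be, bf, bg, cg, de

so the chain groups are C_0 ≅ Z^7, C_1 ≅ Z^9.

The boundary map ∂_1: C_1 → C_0 sends each edge [p,q] (with p < q) to q − p. For instance
  ∂be = e − b.
As a 7×9 matrix over Z this has rank 6, with invariant factors (1,1,1,1,1,1).

Computing H_k = (kernel of ∂_k) / (image of ∂_{k+1}):

  H_0: rank C_0 − rank ∂_1 = 7 − 6 = 1, and the invariant factors of ∂_1 are all 1, so H_0 ≅ Z.
  H_1: rank ker ∂_1 − rank ∂_2 = (9 − 6) − 0 = 3, and there is no ∂_2, so H_1 ≅ Z^3.

(K is a triangulation of a wedge of 3 circles.)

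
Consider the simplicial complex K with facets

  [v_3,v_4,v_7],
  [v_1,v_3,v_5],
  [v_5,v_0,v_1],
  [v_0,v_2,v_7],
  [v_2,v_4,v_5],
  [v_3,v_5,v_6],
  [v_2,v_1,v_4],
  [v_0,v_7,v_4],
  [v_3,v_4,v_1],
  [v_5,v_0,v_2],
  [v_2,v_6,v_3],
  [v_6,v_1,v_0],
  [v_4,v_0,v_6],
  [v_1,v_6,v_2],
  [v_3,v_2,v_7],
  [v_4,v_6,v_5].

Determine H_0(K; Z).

Fix the vertex order v_0 < v_1 < v_2 < v_3 < v_4 < v_5 < v_6 < v_7 and write every simplex with vertices in increasing order. Then dim K = 2 and the simplices of K are:

  0-simplices (8): [v_0], [v_1], [v_2], [v_3], [v_4], [v_5], [v_6], [v_7]
  1-simplices (24): (24 of them)
  2-simplices (16): (16 of them)

giving chain groups C_0 ≅ Z^8, C_1 ≅ Z^24, C_2 ≅ Z^16.

The boundary map ∂_1: C_1 → C_0 maps an edge to its endpoints' difference, ∂[p,q] = q − p. For instance
  ∂[v_0,v_1] = [v_1] − [v_0].
The resulting 8×24 matrix has rank 7, and its Smith normal form has invariant factors (1,1,1,1,1,1,1).

Boundary ∂_2: C_2 → C_1 maps a triangle to the signed sum of its edges. For instance
  ∂[v_0,v_2,v_7] = [v_2,v_7] − [v_0,v_7] + [v_0,v_2],
  ∂[v_0,v_2,v_5] = [v_2,v_5] − [v_0,v_5] + [v_0,v_2].
As a 24×16 matrix over Z this has rank 15, with invariant factors (1,1,1,1,1,1,1,1,1,1,1,1,1,1,1).

Reading off H_k = ker ∂_k / im ∂_{k+1}:

  H_0: rank C_0 − rank ∂_1 = 8 − 7 = 1, and the invariant factors of ∂_1 are all 1, so H_0 = Z.

(K is a triangulation of the torus T^2.)

H_0 = Z.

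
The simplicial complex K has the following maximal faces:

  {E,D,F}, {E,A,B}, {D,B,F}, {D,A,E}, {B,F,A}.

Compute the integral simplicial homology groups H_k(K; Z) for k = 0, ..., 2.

Take the total order A < B < D < E < F on the vertex set. Then K (dimension 2) consists of the simplices:

  0-simplices (5): A, B, D, E, F
  1-simplices (10): AB, AD, AE, AF, BD, BE, BF, DE, DF, EF
  2-simplices (5): ABE, ABF, ADE, BDF, DEF

Hence C_0 ≅ Z^5, C_1 ≅ Z^10, C_2 ≅ Z^5.

Boundary ∂_1: C_1 → C_0 sends each edge [p,q] (with p < q) to q − p.
The 5×10 boundary matrix has rank 4 and Smith normal form diag(1,1,1,1).

The boundary map ∂_2: C_2 → C_1 maps a triangle to the signed sum of its edges. For instance
  ∂DEF = EF − DF + DE,
  ∂BDF = DF − BF + BD.
The resulting 10×5 matrix has rank 5, and its Smith normal form has invariant factors (1,1,1,1,1).

Computing H_k = (kernel of ∂_k) / (image of ∂_{k+1}):

  H_0: rank C_0 − rank ∂_1 = 5 − 4 = 1, and the invariant factors of ∂_1 are all 1, so H_0 = Z.
  H_1: rank ker ∂_1 − rank ∂_2 = (10 − 4) − 5 = 1, and the invariant factors of ∂_2 are all 1, so H_1 = Z.
  H_2: rank ker ∂_2 − rank ∂_3 = (5 − 5) − 0 = 0, and there is no ∂_3, so H_2 = 0.

(K is a triangulation of the Möbius band.)

H_0 ≅ Z,  H_1 ≅ Z,  H_2 = 0.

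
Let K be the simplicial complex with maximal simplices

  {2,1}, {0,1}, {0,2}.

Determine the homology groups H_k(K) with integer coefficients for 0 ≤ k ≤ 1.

Take the total order 0 < 1 < 2 on the vertex set. Then K (dimension 1) consists of the simplices:

  0-simplices (3): [0], [1], [2]
  1-simplices (3): [0,1], [0,2], [1,2]

so the chain groups are C_0 ≅ Z^3, C_1 ≅ Z^3.

The boundary map ∂_1: C_1 → C_0 maps an edge to its endpoints' difference, ∂[p,q] = q − p. For instance
  ∂[0,1] = [1] − [0].
The resulting 3×3 matrix has rank 2, and its Smith normal form has invariant factors (1,1).

Computing H_k = (kernel of ∂_k) / (image of ∂_{k+1}):

  H_0: rank C_0 − rank ∂_1 = 3 − 2 = 1, and the invariant factors of ∂_1 are all 1, so H_0 = Z.
  H_1: rank ker ∂_1 − rank ∂_2 = (3 − 2) − 0 = 1, and there is no ∂_2, so H_1 = Z.

As a check, the Euler characteristic is 3 − 3 = 0, which agrees with 1 − 1 = 0.
(K is a triangulation of the circle S^1.)

H_0 ≅ Z,  H_1 ≅ Z.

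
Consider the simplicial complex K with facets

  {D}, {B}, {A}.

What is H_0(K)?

H_0 = Z^3.

Order the vertices as A < B < D. Listing each simplex with vertices in this order, K has dimension 0 with simplices:

  0-simplices (3): A, B, D

so the chain groups are C_0 ≅ Z^3.

From H_k ≅ ker(∂_k) / im(∂_{k+1}) we obtain:

  H_0: rank C_0 − rank ∂_1 = 3 − 0 = 3, and there is no ∂_1, so H_0 ≅ Z^3.

(K is a triangulation of a set of 3 points.)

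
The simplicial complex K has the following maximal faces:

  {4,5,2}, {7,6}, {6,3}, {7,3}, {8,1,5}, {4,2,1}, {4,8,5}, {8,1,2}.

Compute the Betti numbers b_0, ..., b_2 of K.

Take the total order 1 < 2 < 3 < 4 < 5 < 6 < 7 < 8 on the vertex set. Then K (dimension 2) consists of the simplices:

  0-simplices (8): [1], [2], [3], [4], [5], [6], [7], [8]
  1-simplices (13): [1,2], [1,4], [1,5], [1,8], [2,4], [2,5], [2,8], [3,6], [3,7], [4,5], [4,8], [5,8], [6,7]
  2-simplices (5): [1,2,4], [1,2,8], [1,5,8], [2,4,5], [4,5,8]

so the chain groups are C_0 ≅ Z^8, C_1 ≅ Z^13, C_2 ≅ Z^5.

The boundary map ∂_1: C_1 → C_0 is given by ∂[p,q] = [q] − [p].
As a 8×13 matrix over Z this has rank 6, with invariant factors (1,1,1,1,1,1).

∂_2: C_2 → C_1 maps a triangle to the signed sum of its edges. For instance
  ∂[1,5,8] = [5,8] − [1,8] + [1,5],
  ∂[1,2,8] = [2,8] − [1,8] + [1,2].
The 13×5 boundary matrix has rank 5 and Smith normal form diag(1,1,1,1,1).

Computing H_k = (kernel of ∂_k) / (image of ∂_{k+1}):

  H_0: rank C_0 − rank ∂_1 = 8 − 6 = 2, and the invariant factors of ∂_1 are all 1, so H_0 ≅ Z^2.
  H_1: rank ker ∂_1 − rank ∂_2 = (13 − 6) − 5 = 2, and the invariant factors of ∂_2 are all 1, so H_1 ≅ Z^2.
  H_2: rank ker ∂_2 − rank ∂_3 = (5 − 5) − 0 = 0, and there is no ∂_3, so H_2 ≅ 0.

Hence the Betti numbers are b_0 = 2, b_1 = 2, b_2 = 0.

b_0 = 2, b_1 = 2, b_2 = 0.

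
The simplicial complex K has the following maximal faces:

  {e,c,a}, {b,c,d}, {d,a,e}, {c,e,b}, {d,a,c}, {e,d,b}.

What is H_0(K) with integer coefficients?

H_0 = Z.

Order the vertices as a < b < c < d < e. Listing each simplex with vertices in this order, K has dimension 2 with simplices:

  0-simplices (5): a, b, c, d, e
  1-simplices (9): ac, ad, ae, bc, bd, be, cd, ce, de
  2-simplices (6): acd, ace, ade, bcd, bce, bde

so the chain groups are C_0 ≅ Z^5, C_1 ≅ Z^9, C_2 ≅ Z^6.

∂_1: C_1 → C_0 maps an edge to its endpoints' difference, ∂[p,q] = q − p.
As a 5×9 matrix over Z this has rank 4, with invariant factors (1,1,1,1).

Boundary ∂_2: C_2 → C_1 sends each 2-simplex [p,q,r] to [q,r] − [p,r] + [p,q]. For instance
  ∂acd = cd − ad + ac,
  ∂ace = ce − ae + ac.
As a 9×6 matrix over Z this has rank 5, with invariant factors (1,1,1,1,1).

Now H_k = ker ∂_k / im ∂_{k+1}, so:

  H_0: rank C_0 − rank ∂_1 = 5 − 4 = 1, and the invariant factors of ∂_1 are all 1, so H_0 ≅ Z.

(K is a triangulation of the 2-sphere S^2.)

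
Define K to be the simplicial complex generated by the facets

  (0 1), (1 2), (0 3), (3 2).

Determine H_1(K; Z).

Order the vertices as 0 < 1 < 2 < 3. Listing each simplex with vertices in this order, K has dimension 1 with simplices:

  0-simplices (4): [0], [1], [2], [3]
  1-simplices (4): [0,1], [0,3], [1,2], [2,3]

Hence C_0 ≅ Z^4, C_1 ≅ Z^4.

Boundary ∂_1: C_1 → C_0 maps an edge to its endpoints' difference, ∂[p,q] = q − p.
The resulting 4×4 matrix has rank 3, and its Smith normal form has invariant factors (1,1,1).

Reading off H_k = ker ∂_k / im ∂_{k+1}:

  H_1: rank ker ∂_1 − rank ∂_2 = (4 − 3) − 0 = 1, and there is no ∂_2, so H_1 ≅ Z.

(K is a triangulation of the circle S^1.)

H_1 ≅ Z.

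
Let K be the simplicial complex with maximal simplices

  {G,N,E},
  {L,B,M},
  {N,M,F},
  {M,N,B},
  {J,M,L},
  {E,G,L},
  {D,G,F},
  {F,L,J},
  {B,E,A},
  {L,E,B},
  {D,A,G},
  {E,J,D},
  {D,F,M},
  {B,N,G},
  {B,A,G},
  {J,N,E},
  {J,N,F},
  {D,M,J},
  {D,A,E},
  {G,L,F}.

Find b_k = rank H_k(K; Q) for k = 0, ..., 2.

Order the vertices as A < B < D < E < F < G < J < L < M < N. Listing each simplex with vertices in this order, K has dimension 2 with simplices:

  0-simplices (10): A, B, D, E, F, G, J, L, M, N
  1-simplices (30): AB, AD, AE, AG, BE, BG, BL, BM, BN, DE, DF, DG, DJ, DM, EG, EJ, EL, EN, FG, FJ, FL, FM, FN, GL, GN, JL, JM, JN, LM, MN
  2-simplices (20): ABE, ABG, ADE, ADG, BEL, BGN, BLM, BMN, DEJ, DFG, DFM, DJM, EGL, EGN, EJN, FGL, FJL, FJN, FMN, JLM

giving chain groups C_0 ≅ Z^10, C_1 ≅ Z^30, C_2 ≅ Z^20.

The boundary map ∂_1: C_1 → C_0 maps an edge to its endpoints' difference, ∂[p,q] = q − p.
The resulting 10×30 matrix has rank 9, and its Smith normal form has invariant factors (1,1,1,1,1,1,1,1,1).

Boundary ∂_2: C_2 → C_1 sends each 2-simplex [p,q,r] to [q,r] − [p,r] + [p,q]. For instance
  ∂BLM = LM − BM + BL,
  ∂FMN = MN − FN + FM.
This gives a 30×20 integer matrix of rank 20; reducing to Smith normal form yields diagonal entries (1,1,1,1,1,1,1,1,1,1,1,1,1,1,1,1,1,1,1,2).

Reading off H_k = ker ∂_k / im ∂_{k+1}:

  H_0: rank C_0 − rank ∂_1 = 10 − 9 = 1, and the invariant factors of ∂_1 are all 1, so H_0 = Z.
  H_1: rank ker ∂_1 − rank ∂_2 = (30 − 9) − 20 = 1, and ∂_2 has invariant factor 2 > 1, so H_1 = Z ⊕ Z_2.
  H_2: rank ker ∂_2 − rank ∂_3 = (20 − 20) − 0 = 0, and there is no ∂_3, so H_2 = 0.

As a check, the Euler characteristic is 10 − 30 + 20 = 0, which agrees with 1 − 1 + 0 = 0.

Hence the Betti numbers are b_0 = 1, b_1 = 1, b_2 = 0.

b_0 = 1, b_1 = 1, b_2 = 0.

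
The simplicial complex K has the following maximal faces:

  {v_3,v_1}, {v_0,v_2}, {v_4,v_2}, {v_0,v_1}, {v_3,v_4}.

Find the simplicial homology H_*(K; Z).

Order the vertices as v_0 < v_1 < v_2 < v_3 < v_4. Listing each simplex with vertices in this order, K has dimension 1 with simplices:

  0-simplices (5): [v_0], [v_1], [v_2], [v_3], [v_4]
  1-simplices (5): [v_0,v_1], [v_0,v_2], [v_1,v_3], [v_2,v_4], [v_3,v_4]

so the chain groups are C_0 ≅ Z^5, C_1 ≅ Z^5.

∂_1: C_1 → C_0 maps an edge to its endpoints' difference, ∂[p,q] = q − p.
This gives a 5×5 integer matrix of rank 4; reducing to Smith normal form yields diagonal entries (1,1,1,1).

Now H_k = ker ∂_k / im ∂_{k+1}, so:

  H_0: rank C_0 − rank ∂_1 = 5 − 4 = 1, and the invariant factors of ∂_1 are all 1, so H_0 = Z.
  H_1: rank ker ∂_1 − rank ∂_2 = (5 − 4) − 0 = 1, and there is no ∂_2, so H_1 = Z.

H_0 ≅ Z,  H_1 ≅ Z.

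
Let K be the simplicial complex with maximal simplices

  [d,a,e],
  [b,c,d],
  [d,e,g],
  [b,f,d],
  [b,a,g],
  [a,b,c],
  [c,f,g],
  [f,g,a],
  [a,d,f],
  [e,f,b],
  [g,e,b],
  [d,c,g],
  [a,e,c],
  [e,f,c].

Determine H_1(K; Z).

K has 7 vertices, 21 edges, 14 triangles.
rank ∂_1 = 6, rank ∂_2 = 13 ⇒ b_1 = 21 − 6 − 13 = 2; all invariant factors of ∂_2 are 1 so no torsion. So H_1 = Z^2.

H_1 ≅ Z^2.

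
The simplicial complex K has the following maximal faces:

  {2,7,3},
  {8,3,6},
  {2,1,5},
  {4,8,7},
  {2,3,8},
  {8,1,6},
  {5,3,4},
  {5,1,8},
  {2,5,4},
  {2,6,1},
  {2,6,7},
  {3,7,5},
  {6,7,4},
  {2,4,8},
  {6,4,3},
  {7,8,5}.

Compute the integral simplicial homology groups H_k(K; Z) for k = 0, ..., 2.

H_0 ≅ Z,  H_1 ≅ Z^2,  H_2 ≅ Z.

Take the total order 1 < 2 < 3 < 4 < 5 < 6 < 7 < 8 on the vertex set. Then K (dimension 2) consists of the simplices:

  0-simplices (8): [1], [2], [3], [4], [5], [6], [7], [8]
  1-simplices (24): (24 of them)
  2-simplices (16): [1,2,5], [1,2,6], [1,5,8], [1,6,8], [2,3,7], [2,3,8], [2,4,5], [2,4,8], [2,6,7], [3,4,5], [3,4,6], [3,5,7], [3,6,8], [4,6,7], [4,7,8], [5,7,8]

Hence C_0 ≅ Z^8, C_1 ≅ Z^24, C_2 ≅ Z^16.

Boundary ∂_1: C_1 → C_0 is given by ∂[p,q] = [q] − [p].
As a 8×24 matrix over Z this has rank 7, with invariant factors (1,1,1,1,1,1,1).

∂_2: C_2 → C_1 maps a triangle to the signed sum of its edges. For instance
  ∂[3,5,7] = [5,7] − [3,7] + [3,5],
  ∂[2,3,8] = [3,8] − [2,8] + [2,3].
As a 24×16 matrix over Z this has rank 15, with invariant factors (1,1,1,1,1,1,1,1,1,1,1,1,1,1,1).

Now H_k = ker ∂_k / im ∂_{k+1}, so:

  H_0: rank C_0 − rank ∂_1 = 8 − 7 = 1, and the invariant factors of ∂_1 are all 1, so H_0 ≅ Z.
  H_1: rank ker ∂_1 − rank ∂_2 = (24 − 7) − 15 = 2, and the invariant factors of ∂_2 are all 1, so H_1 ≅ Z^2.
  H_2: rank ker ∂_2 − rank ∂_3 = (16 − 15) − 0 = 1, and there is no ∂_3, so H_2 ≅ Z.

As a check, the Euler characteristic is 8 − 24 + 16 = 0, which agrees with 1 − 2 + 1 = 0.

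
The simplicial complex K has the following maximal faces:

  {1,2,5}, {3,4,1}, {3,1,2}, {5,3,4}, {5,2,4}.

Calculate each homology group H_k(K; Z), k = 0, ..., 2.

H_0 ≅ Z,  H_1 ≅ Z,  H_2 = 0.

K has 5 vertices, 10 edges, 5 triangles.
rank ∂_0 = 0, rank ∂_1 = 4 ⇒ b_0 = 5 − 0 − 4 = 1; all invariant factors of ∂_1 are 1 so no torsion. So H_0 = Z.
rank ∂_1 = 4, rank ∂_2 = 5 ⇒ b_1 = 10 − 4 − 5 = 1; all invariant factors of ∂_2 are 1 so no torsion. So H_1 = Z.
rank ∂_2 = 5, rank ∂_3 = 0 ⇒ b_2 = 5 − 5 − 0 = 0. So H_2 = 0.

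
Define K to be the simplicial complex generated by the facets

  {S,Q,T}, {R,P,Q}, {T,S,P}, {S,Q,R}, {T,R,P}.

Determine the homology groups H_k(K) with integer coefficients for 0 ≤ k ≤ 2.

H_0 ≅ Z,  H_1 ≅ Z,  H_2 = 0.

Take the total order P < Q < R < S < T on the vertex set. Then K (dimension 2) consists of the simplices:

  0-simplices (5): P, Q, R, S, T
  1-simplices (10): PQ, PR, PS, PT, QR, QS, QT, RS, RT, ST
  2-simplices (5): PQR, PRT, PST, QRS, QST

Hence C_0 ≅ Z^5, C_1 ≅ Z^10, C_2 ≅ Z^5.

∂_1: C_1 → C_0 maps an edge to its endpoints' difference, ∂[p,q] = q − p. For instance
  ∂PQ = Q − P.
The 5×10 boundary matrix has rank 4 and Smith normal form diag(1,1,1,1).

The boundary map ∂_2: C_2 → C_1 acts by ∂[p,q,r] = [q,r] − [p,r] + [p,q]. For instance
  ∂PRT = RT − PT + PR,
  ∂PST = ST − PT + PS.
The resulting 10×5 matrix has rank 5, and its Smith normal form has invariant factors (1,1,1,1,1).

Reading off H_k = ker ∂_k / im ∂_{k+1}:

  H_0: rank C_0 − rank ∂_1 = 5 − 4 = 1, and the invariant factors of ∂_1 are all 1, so H_0 = Z.
  H_1: rank ker ∂_1 − rank ∂_2 = (10 − 4) − 5 = 1, and the invariant factors of ∂_2 are all 1, so H_1 = Z.
  H_2: rank ker ∂_2 − rank ∂_3 = (5 − 5) − 0 = 0, and there is no ∂_3, so H_2 = 0.

As a check, the Euler characteristic is 5 − 10 + 5 = 0, which agrees with 1 − 1 + 0 = 0.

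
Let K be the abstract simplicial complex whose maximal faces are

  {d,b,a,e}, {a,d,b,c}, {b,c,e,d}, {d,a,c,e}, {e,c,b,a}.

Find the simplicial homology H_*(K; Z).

H_0 ≅ Z,  H_1 = 0,  H_2 = 0,  H_3 ≅ Z.

Order the vertices as a < b < c < d < e. Listing each simplex with vertices in this order, K has dimension 3 with simplices:

  0-simplices (5): a, b, c, d, e
  1-simplices (10): ab, ac, ad, ae, bc, bd, be, cd, ce, de
  2-simplices (10): abc, abd, abe, acd, ace, ade, bcd, bce, bde, cde
  3-simplices (5): abcd, abce, abde, acde, bcde

giving chain groups C_0 ≅ Z^5, C_1 ≅ Z^10, C_2 ≅ Z^10, C_3 ≅ Z^5.

The boundary map ∂_1: C_1 → C_0 sends each edge [p,q] (with p < q) to q − p.
This gives a 5×10 integer matrix of rank 4; reducing to Smith normal form yields diagonal entries (1,1,1,1).

∂_2: C_2 → C_1 acts by ∂[p,q,r] = [q,r] − [p,r] + [p,q]. For instance
  ∂abd = bd − ad + ab,
  ∂abc = bc − ac + ab.
The 10×10 boundary matrix has rank 6 and Smith normal form diag(1,1,1,1,1,1).

Boundary ∂_3: C_3 → C_2 sends each 3-simplex σ to the alternating sum Σ_i (−1)^i (σ with its i-th vertex removed). For instance
  ∂bcde = cde − bde + bce − bcd,
  ∂abde = bde − ade + abe − abd.
As a 10×5 matrix over Z this has rank 4, with invariant factors (1,1,1,1).

Now H_k = ker ∂_k / im ∂_{k+1}, so:

  H_0: rank C_0 − rank ∂_1 = 5 − 4 = 1, and the invariant factors of ∂_1 are all 1, so H_0 = Z.
  H_1: rank ker ∂_1 − rank ∂_2 = (10 − 4) − 6 = 0, and the invariant factors of ∂_2 are all 1, so H_1 = 0.
  H_2: rank ker ∂_2 − rank ∂_3 = (10 − 6) − 4 = 0, and the invariant factors of ∂_3 are all 1, so H_2 = 0.
  H_3: rank ker ∂_3 − rank ∂_4 = (5 − 4) − 0 = 1, and there is no ∂_4, so H_3 = Z.

As a check, the Euler characteristic is 5 − 10 + 10 − 5 = 0, which agrees with 1 − 0 + 0 − 1 = 0.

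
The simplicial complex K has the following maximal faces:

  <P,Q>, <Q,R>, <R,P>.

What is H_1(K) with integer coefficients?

Fix the vertex order P < Q < R and write every simplex with vertices in increasing order. Then dim K = 1 and the simplices of K are:

  0-simplices (3): P, Q, R
  1-simplices (3): PQ, PR, QR

Hence C_0 ≅ Z^3, C_1 ≅ Z^3.

Boundary ∂_1: C_1 → C_0 sends each edge [p,q] (with p < q) to q − p. For instance
  ∂PQ = Q − P.
As a 3×3 matrix over Z this has rank 2, with invariant factors (1,1).

Reading off H_k = ker ∂_k / im ∂_{k+1}:

  H_1: rank ker ∂_1 − rank ∂_2 = (3 − 2) − 0 = 1, and there is no ∂_2, so H_1 = Z.

(K is a triangulation of the circle S^1.)

H_1 ≅ Z.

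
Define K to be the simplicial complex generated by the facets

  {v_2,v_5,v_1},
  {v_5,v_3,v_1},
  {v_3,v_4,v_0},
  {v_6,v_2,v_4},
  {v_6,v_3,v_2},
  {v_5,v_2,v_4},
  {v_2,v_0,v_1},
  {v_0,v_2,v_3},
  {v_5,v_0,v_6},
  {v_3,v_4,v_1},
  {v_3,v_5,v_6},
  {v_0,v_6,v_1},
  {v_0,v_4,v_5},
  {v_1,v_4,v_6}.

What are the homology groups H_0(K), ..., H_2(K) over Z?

K has 7 vertices, 21 edges, 14 triangles.
rank ∂_0 = 0, rank ∂_1 = 6 ⇒ b_0 = 7 − 0 − 6 = 1; all invariant factors of ∂_1 are 1 so no torsion. So H_0 ≅ Z.
rank ∂_1 = 6, rank ∂_2 = 13 ⇒ b_1 = 21 − 6 − 13 = 2; all invariant factors of ∂_2 are 1 so no torsion. So H_1 ≅ Z^2.
rank ∂_2 = 13, rank ∂_3 = 0 ⇒ b_2 = 14 − 13 − 0 = 1. So H_2 ≅ Z.

H_0 = Z,  H_1 = Z^2,  H_2 = Z.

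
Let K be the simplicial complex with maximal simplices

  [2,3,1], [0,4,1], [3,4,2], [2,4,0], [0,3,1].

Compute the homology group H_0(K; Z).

H_0 = Z.

Take the total order 0 < 1 < 2 < 3 < 4 on the vertex set. Then K (dimension 2) consists of the simplices:

  0-simplices (5): [0], [1], [2], [3], [4]
  1-simplices (10): [0,1], [0,2], [0,3], [0,4], [1,2], [1,3], [1,4], [2,3], [2,4], [3,4]
  2-simplices (5): [0,1,3], [0,1,4], [0,2,4], [1,2,3], [2,3,4]

Hence C_0 ≅ Z^5, C_1 ≅ Z^10, C_2 ≅ Z^5.

∂_1: C_1 → C_0 maps an edge to its endpoints' difference, ∂[p,q] = q − p.
The 5×10 boundary matrix has rank 4 and Smith normal form diag(1,1,1,1).

Boundary ∂_2: C_2 → C_1 acts by ∂[p,q,r] = [q,r] − [p,r] + [p,q]. For instance
  ∂[0,1,3] = [1,3] − [0,3] + [0,1],
  ∂[0,1,4] = [1,4] − [0,4] + [0,1].
The 10×5 boundary matrix has rank 5 and Smith normal form diag(1,1,1,1,1).

From H_k ≅ ker(∂_k) / im(∂_{k+1}) we obtain:

  H_0: rank C_0 − rank ∂_1 = 5 − 4 = 1, and the invariant factors of ∂_1 are all 1, so H_0 ≅ Z.

(K is a triangulation of the Möbius band.)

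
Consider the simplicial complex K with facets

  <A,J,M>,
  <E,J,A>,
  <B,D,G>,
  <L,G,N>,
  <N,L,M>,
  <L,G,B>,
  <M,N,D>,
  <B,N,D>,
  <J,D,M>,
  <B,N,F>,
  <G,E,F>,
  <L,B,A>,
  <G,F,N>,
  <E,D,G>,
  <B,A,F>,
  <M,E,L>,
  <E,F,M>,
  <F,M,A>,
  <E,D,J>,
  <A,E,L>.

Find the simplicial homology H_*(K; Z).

We work with the vertex ordering A < B < D < E < F < G < J < L < M < N. The simplices of K, each written with vertices in increasing order, are:

  0-simplices (10): A, B, D, E, F, G, J, L, M, N
  1-simplices (30): AB, AE, AF, AJ, AL, AM, BD, BF, BG, BL, BN, DE, DG, DJ, DM, DN, EF, EG, EJ, EL, EM, FG, FM, FN, GL, GN, JM, LM, LN, MN
  2-simplices (20): ABF, ABL, AEJ, AEL, AFM, AJM, BDG, BDN, BFN, BGL, DEG, DEJ, DJM, DMN, EFG, EFM, ELM, FGN, GLN, LMN

Hence C_0 ≅ Z^10, C_1 ≅ Z^30, C_2 ≅ Z^20.

∂_1: C_1 → C_0 sends each edge [p,q] (with p < q) to q − p. For instance
  ∂GL = L − G.
The resulting 10×30 matrix has rank 9, and its Smith normal form has invariant factors (1,1,1,1,1,1,1,1,1).

∂_2: C_2 → C_1 sends each 2-simplex [p,q,r] to [q,r] − [p,r] + [p,q]. For instance
  ∂AFM = FM − AM + AF,
  ∂DMN = MN − DN + DM.
The 30×20 boundary matrix has rank 20 and Smith normal form diag(1,1,1,1,1,1,1,1,1,1,1,1,1,1,1,1,1,1,1,2).

Computing H_k = (kernel of ∂_k) / (image of ∂_{k+1}):

  H_0: rank C_0 − rank ∂_1 = 10 − 9 = 1, and the invariant factors of ∂_1 are all 1, so H_0 = Z.
  H_1: rank ker ∂_1 − rank ∂_2 = (30 − 9) − 20 = 1, and ∂_2 has invariant factor 2 > 1, so H_1 = Z ⊕ Z/2Z.
  H_2: rank ker ∂_2 − rank ∂_3 = (20 − 20) − 0 = 0, and there is no ∂_3, so H_2 = 0.

As a check, the Euler characteristic is 10 − 30 + 20 = 0, which agrees with 1 − 1 + 0 = 0.
(K is a triangulation of the Klein bottle.)

H_0 ≅ Z,  H_1 ≅ Z ⊕ Z/2Z,  H_2 = 0.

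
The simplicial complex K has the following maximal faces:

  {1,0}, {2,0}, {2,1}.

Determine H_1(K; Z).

H_1 = Z.

K has 3 vertices, 3 edges.
rank ∂_1 = 2, rank ∂_2 = 0 ⇒ b_1 = 3 − 2 − 0 = 1. So H_1 = Z.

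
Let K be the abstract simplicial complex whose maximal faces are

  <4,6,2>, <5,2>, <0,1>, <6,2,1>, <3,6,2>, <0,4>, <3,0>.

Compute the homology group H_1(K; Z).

Take the total order 0 < 1 < 2 < 3 < 4 < 5 < 6 on the vertex set. Then K (dimension 2) consists of the simplices:

  0-simplices (7): [0], [1], [2], [3], [4], [5], [6]
  1-simplices (11): [0,1], [0,3], [0,4], [1,2], [1,6], [2,3], [2,4], [2,5], [2,6], [3,6], [4,6]
  2-simplices (3): [1,2,6], [2,3,6], [2,4,6]

Hence C_0 ≅ Z^7, C_1 ≅ Z^11, C_2 ≅ Z^3.

∂_1: C_1 → C_0 sends each edge [p,q] (with p < q) to q − p. For instance
  ∂[4,6] = [6] − [4].
As a 7×11 matrix over Z this has rank 6, with invariant factors (1,1,1,1,1,1).

Boundary ∂_2: C_2 → C_1 acts by ∂[p,q,r] = [q,r] − [p,r] + [p,q]. For instance
  ∂[2,3,6] = [3,6] − [2,6] + [2,3],
  ∂[1,2,6] = [2,6] − [1,6] + [1,2].
The resulting 11×3 matrix has rank 3, and its Smith normal form has invariant factors (1,1,1).

From H_k ≅ ker(∂_k) / im(∂_{k+1}) we obtain:

  H_1: rank ker ∂_1 − rank ∂_2 = (11 − 6) − 3 = 2, and the invariant factors of ∂_2 are all 1, so H_1 = Z^2.

H_1 = Z^2.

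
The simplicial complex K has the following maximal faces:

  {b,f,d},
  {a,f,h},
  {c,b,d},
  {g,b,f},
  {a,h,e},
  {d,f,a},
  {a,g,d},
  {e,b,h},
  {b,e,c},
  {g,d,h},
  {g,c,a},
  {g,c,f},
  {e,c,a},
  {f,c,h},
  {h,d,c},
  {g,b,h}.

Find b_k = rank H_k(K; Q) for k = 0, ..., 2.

b_0 = 1, b_1 = 2, b_2 = 1.

We work with the vertex ordering a < b < c < d < e < f < g < h. The simplices of K, each written with vertices in increasing order, are:

  0-simplices (8): a, b, c, d, e, f, g, h
  1-simplices (24): ac, ad, ae, af, ag, ah, bc, bd, be, bf, bg, bh, cd, ce, cf, cg, ch, df, dg, dh, eh, fg, fh, gh
  2-simplices (16): ace, acg, adf, adg, aeh, afh, bcd, bce, bdf, beh, bfg, bgh, cdh, cfg, cfh, dgh

so the chain groups are C_0 ≅ Z^8, C_1 ≅ Z^24, C_2 ≅ Z^16.

The boundary map ∂_1: C_1 → C_0 maps an edge to its endpoints' difference, ∂[p,q] = q − p.
As a 8×24 matrix over Z this has rank 7, with invariant factors (1,1,1,1,1,1,1).

The boundary map ∂_2: C_2 → C_1 acts by ∂[p,q,r] = [q,r] − [p,r] + [p,q]. For instance
  ∂ace = ce − ae + ac,
  ∂aeh = eh − ah + ae.
As a 24×16 matrix over Z this has rank 15, with invariant factors (1,1,1,1,1,1,1,1,1,1,1,1,1,1,1).

Reading off H_k = ker ∂_k / im ∂_{k+1}:

  H_0: rank C_0 − rank ∂_1 = 8 − 7 = 1, and the invariant factors of ∂_1 are all 1, so H_0 ≅ Z.
  H_1: rank ker ∂_1 − rank ∂_2 = (24 − 7) − 15 = 2, and the invariant factors of ∂_2 are all 1, so H_1 ≅ Z^2.
  H_2: rank ker ∂_2 − rank ∂_3 = (16 − 15) − 0 = 1, and there is no ∂_3, so H_2 ≅ Z.

As a check, the Euler characteristic is 8 − 24 + 16 = 0, which agrees with 1 − 2 + 1 = 0.
(K is a triangulation of the torus T^2.)

Hence the Betti numbers are b_0 = 1, b_1 = 2, b_2 = 1.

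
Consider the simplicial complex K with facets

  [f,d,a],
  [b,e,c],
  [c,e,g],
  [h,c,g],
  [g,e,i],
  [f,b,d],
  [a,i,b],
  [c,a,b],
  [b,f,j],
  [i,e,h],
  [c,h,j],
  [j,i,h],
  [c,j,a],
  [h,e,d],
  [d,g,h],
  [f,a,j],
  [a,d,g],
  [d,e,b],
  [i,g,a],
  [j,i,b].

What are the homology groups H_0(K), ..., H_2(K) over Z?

Take the total order a < b < c < d < e < f < g < h < i < j on the vertex set. Then K (dimension 2) consists of the simplices:

  0-simplices (10): a, b, c, d, e, f, g, h, i, j
  1-simplices (30): ab, ac, ad, af, ag, ai, aj, bc, bd, be, bf, bi, bj, ce, cg, ch, cj, de, df, dg, dh, eg, eh, ei, fj, gh, gi, hi, hj, ij
  2-simplices (20): abc, abi, acj, adf, adg, afj, agi, bce, bde, bdf, bfj, bij, ceg, cgh, chj, deh, dgh, egi, ehi, hij

giving chain groups C_0 ≅ Z^10, C_1 ≅ Z^30, C_2 ≅ Z^20.

Boundary ∂_1: C_1 → C_0 maps an edge to its endpoints' difference, ∂[p,q] = q − p.
This gives a 10×30 integer matrix of rank 9; reducing to Smith normal form yields diagonal entries (1,1,1,1,1,1,1,1,1).

The boundary map ∂_2: C_2 → C_1 sends each 2-simplex [p,q,r] to [q,r] − [p,r] + [p,q]. For instance
  ∂bfj = fj − bj + bf,
  ∂cgh = gh − ch + cg.
This gives a 30×20 integer matrix of rank 20; reducing to Smith normal form yields diagonal entries (1,1,1,1,1,1,1,1,1,1,1,1,1,1,1,1,1,1,1,2).

Computing H_k = (kernel of ∂_k) / (image of ∂_{k+1}):

  H_0: rank C_0 − rank ∂_1 = 10 − 9 = 1, and the invariant factors of ∂_1 are all 1, so H_0 ≅ Z.
  H_1: rank ker ∂_1 − rank ∂_2 = (30 − 9) − 20 = 1, and ∂_2 has invariant factor 2 > 1, so H_1 ≅ Z ⊕ Z/2.
  H_2: rank ker ∂_2 − rank ∂_3 = (20 − 20) − 0 = 0, and there is no ∂_3, so H_2 ≅ 0.

As a check, the Euler characteristic is 10 − 30 + 20 = 0, which agrees with 1 − 1 + 0 = 0.

H_0 = Z,  H_1 = Z ⊕ Z/2,  H_2 = 0.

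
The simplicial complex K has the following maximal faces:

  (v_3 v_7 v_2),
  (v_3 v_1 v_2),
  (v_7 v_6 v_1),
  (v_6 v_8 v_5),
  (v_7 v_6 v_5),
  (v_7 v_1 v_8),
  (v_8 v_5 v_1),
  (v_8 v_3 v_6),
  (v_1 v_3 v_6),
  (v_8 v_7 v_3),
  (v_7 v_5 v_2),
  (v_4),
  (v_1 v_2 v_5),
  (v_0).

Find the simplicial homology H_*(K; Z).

Take the total order v_0 < v_1 < v_2 < v_3 < v_4 < v_5 < v_6 < v_7 < v_8 on the vertex set. Then K (dimension 2) consists of the simplices:

  0-simplices (9): [v_0], [v_1], [v_2], [v_3], [v_4], [v_5], [v_6], [v_7], [v_8]
  1-simplices (18): (18 of them)
  2-simplices (12): (12 of them)

so the chain groups are C_0 ≅ Z^9, C_1 ≅ Z^18, C_2 ≅ Z^12.

Boundary ∂_1: C_1 → C_0 maps an edge to its endpoints' difference, ∂[p,q] = q − p. For instance
  ∂[v_3,v_6] = [v_6] − [v_3].
The 9×18 boundary matrix has rank 6 and Smith normal form diag(1,1,1,1,1,1).

The boundary map ∂_2: C_2 → C_1 sends each 2-simplex [p,q,r] to [q,r] − [p,r] + [p,q]. For instance
  ∂[v_5,v_6,v_8] = [v_6,v_8] − [v_5,v_8] + [v_5,v_6],
  ∂[v_1,v_2,v_3] = [v_2,v_3] − [v_1,v_3] + [v_1,v_2].
The 18×12 boundary matrix has rank 12 and Smith normal form diag(1,1,1,1,1,1,1,1,1,1,1,2).

From H_k ≅ ker(∂_k) / im(∂_{k+1}) we obtain:

  H_0: rank C_0 − rank ∂_1 = 9 − 6 = 3, and the invariant factors of ∂_1 are all 1, so H_0 = Z^3.
  H_1: rank ker ∂_1 − rank ∂_2 = (18 − 6) − 12 = 0, and ∂_2 has invariant factor 2 > 1, so H_1 = Z/2.
  H_2: rank ker ∂_2 − rank ∂_3 = (12 − 12) − 0 = 0, and there is no ∂_3, so H_2 = 0.

(K is a triangulation of the disjoint union of the real projective plane RP^2 and a set of 2 points.)

H_0 ≅ Z^3,  H_1 ≅ Z/2,  H_2 = 0.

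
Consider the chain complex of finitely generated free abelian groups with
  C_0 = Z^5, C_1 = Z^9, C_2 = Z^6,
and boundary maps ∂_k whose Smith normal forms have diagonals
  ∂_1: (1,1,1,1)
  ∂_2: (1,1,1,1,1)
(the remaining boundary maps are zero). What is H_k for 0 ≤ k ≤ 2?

H_0: b_0 = 5 − 0 − 4 = 1; torsion from ∂_1 factors > 1: none. So H_0 = Z.
H_1: b_1 = 9 − 4 − 5 = 0; torsion from ∂_2 factors > 1: none. So H_1 = 0.
H_2: b_2 = 6 − 5 − 0 = 1; torsion from ∂_3 factors > 1: none. So H_2 = Z.

H_0 = Z,  H_1 = 0,  H_2 = Z.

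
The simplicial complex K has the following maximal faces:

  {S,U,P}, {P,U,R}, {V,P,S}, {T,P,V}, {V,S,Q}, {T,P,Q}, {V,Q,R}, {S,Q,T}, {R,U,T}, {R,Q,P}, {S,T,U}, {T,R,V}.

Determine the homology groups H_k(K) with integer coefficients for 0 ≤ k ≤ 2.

H_0 ≅ Z,  H_1 ≅ Z/2,  H_2 = 0.

Fix the vertex order P < Q < R < S < T < U < V and write every simplex with vertices in increasing order. Then dim K = 2 and the simplices of K are:

  0-simplices (7): P, Q, R, S, T, U, V
  1-simplices (18): PQ, PR, PS, PT, PU, PV, QR, QS, QT, QV, RT, RU, RV, ST, SU, SV, TU, TV
  2-simplices (12): PQR, PQT, PRU, PSU, PSV, PTV, QRV, QST, QSV, RTU, RTV, STU

Hence C_0 ≅ Z^7, C_1 ≅ Z^18, C_2 ≅ Z^12.

∂_1: C_1 → C_0 maps an edge to its endpoints' difference, ∂[p,q] = q − p.
The 7×18 boundary matrix has rank 6 and Smith normal form diag(1,1,1,1,1,1).

The boundary map ∂_2: C_2 → C_1 acts by ∂[p,q,r] = [q,r] − [p,r] + [p,q]. For instance
  ∂STU = TU − SU + ST,
  ∂PRU = RU − PU + PR.
The resulting 18×12 matrix has rank 12, and its Smith normal form has invariant factors (1,1,1,1,1,1,1,1,1,1,1,2).

Reading off H_k = ker ∂_k / im ∂_{k+1}:

  H_0: rank C_0 − rank ∂_1 = 7 − 6 = 1, and the invariant factors of ∂_1 are all 1, so H_0 = Z.
  H_1: rank ker ∂_1 − rank ∂_2 = (18 − 6) − 12 = 0, and ∂_2 has invariant factor 2 > 1, so H_1 = Z/2.
  H_2: rank ker ∂_2 − rank ∂_3 = (12 − 12) − 0 = 0, and there is no ∂_3, so H_2 = 0.

As a check, the Euler characteristic is 7 − 18 + 12 = 1, which agrees with 1 − 0 + 0 = 1.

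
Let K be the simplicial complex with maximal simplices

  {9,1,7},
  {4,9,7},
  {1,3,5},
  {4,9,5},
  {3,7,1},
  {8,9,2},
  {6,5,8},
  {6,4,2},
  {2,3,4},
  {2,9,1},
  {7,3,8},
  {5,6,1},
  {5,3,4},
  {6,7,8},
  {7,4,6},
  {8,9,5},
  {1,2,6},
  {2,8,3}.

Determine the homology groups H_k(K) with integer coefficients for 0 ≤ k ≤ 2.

H_0 ≅ Z,  H_1 ≅ Z^2,  H_2 ≅ Z.

Fix the vertex order 1 < 2 < 3 < 4 < 5 < 6 < 7 < 8 < 9 and write every simplex with vertices in increasing order. Then dim K = 2 and the simplices of K are:

  0-simplices (9): [1], [2], [3], [4], [5], [6], [7], [8], [9]
  1-simplices (27): (27 of them)
  2-simplices (18): [1,2,6], [1,2,9], [1,3,5], [1,3,7], [1,5,6], [1,7,9], [2,3,4], [2,3,8], [2,4,6], [2,8,9], [3,4,5], [3,7,8], [4,5,9], [4,6,7], [4,7,9], [5,6,8], [5,8,9], [6,7,8]

Hence C_0 ≅ Z^9, C_1 ≅ Z^27, C_2 ≅ Z^18.

∂_1: C_1 → C_0 is given by ∂[p,q] = [q] − [p]. For instance
  ∂[1,5] = [5] − [1].
The 9×27 boundary matrix has rank 8 and Smith normal form diag(1,1,1,1,1,1,1,1).

The boundary map ∂_2: C_2 → C_1 sends each 2-simplex [p,q,r] to [q,r] − [p,r] + [p,q]. For instance
  ∂[1,2,6] = [2,6] − [1,6] + [1,2],
  ∂[3,7,8] = [7,8] − [3,8] + [3,7].
The resulting 27×18 matrix has rank 17, and its Smith normal form has invariant factors (1,1,1,1,1,1,1,1,1,1,1,1,1,1,1,1,1).

Reading off H_k = ker ∂_k / im ∂_{k+1}:

  H_0: rank C_0 − rank ∂_1 = 9 − 8 = 1, and the invariant factors of ∂_1 are all 1, so H_0 ≅ Z.
  H_1: rank ker ∂_1 − rank ∂_2 = (27 − 8) − 17 = 2, and the invariant factors of ∂_2 are all 1, so H_1 ≅ Z^2.
  H_2: rank ker ∂_2 − rank ∂_3 = (18 − 17) − 0 = 1, and there is no ∂_3, so H_2 ≅ Z.

As a check, the Euler characteristic is 9 − 27 + 18 = 0, which agrees with 1 − 2 + 1 = 0.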